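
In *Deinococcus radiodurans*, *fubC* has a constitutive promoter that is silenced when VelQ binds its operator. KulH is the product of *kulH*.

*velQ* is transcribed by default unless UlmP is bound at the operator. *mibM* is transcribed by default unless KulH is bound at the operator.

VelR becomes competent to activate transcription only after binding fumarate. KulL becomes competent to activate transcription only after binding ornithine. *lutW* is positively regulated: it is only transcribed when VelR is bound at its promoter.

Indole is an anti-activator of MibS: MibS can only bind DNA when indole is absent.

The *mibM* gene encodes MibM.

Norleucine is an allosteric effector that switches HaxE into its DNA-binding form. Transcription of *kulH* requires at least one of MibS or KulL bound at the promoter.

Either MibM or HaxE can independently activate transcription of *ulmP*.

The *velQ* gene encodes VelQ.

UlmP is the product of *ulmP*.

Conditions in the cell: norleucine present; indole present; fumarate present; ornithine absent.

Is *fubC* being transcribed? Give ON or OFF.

ON

Indole is present, so MibS is inactive.
Ornithine is absent, so KulL is inactive.
No activator is available at the *kulH* promoter, so *kulH* is not transcribed.
So KulH is not produced.
With no repressor bound, *mibM* is transcribed.
So MibM is produced and active.
Norleucine is present, so HaxE is active.
Activator MibM is present, so *ulmP* is transcribed.
So UlmP is produced and active.
With repressor UlmP bound, *velQ* is not transcribed.
So VelQ is not produced.
With no repressor bound, *fubC* is transcribed.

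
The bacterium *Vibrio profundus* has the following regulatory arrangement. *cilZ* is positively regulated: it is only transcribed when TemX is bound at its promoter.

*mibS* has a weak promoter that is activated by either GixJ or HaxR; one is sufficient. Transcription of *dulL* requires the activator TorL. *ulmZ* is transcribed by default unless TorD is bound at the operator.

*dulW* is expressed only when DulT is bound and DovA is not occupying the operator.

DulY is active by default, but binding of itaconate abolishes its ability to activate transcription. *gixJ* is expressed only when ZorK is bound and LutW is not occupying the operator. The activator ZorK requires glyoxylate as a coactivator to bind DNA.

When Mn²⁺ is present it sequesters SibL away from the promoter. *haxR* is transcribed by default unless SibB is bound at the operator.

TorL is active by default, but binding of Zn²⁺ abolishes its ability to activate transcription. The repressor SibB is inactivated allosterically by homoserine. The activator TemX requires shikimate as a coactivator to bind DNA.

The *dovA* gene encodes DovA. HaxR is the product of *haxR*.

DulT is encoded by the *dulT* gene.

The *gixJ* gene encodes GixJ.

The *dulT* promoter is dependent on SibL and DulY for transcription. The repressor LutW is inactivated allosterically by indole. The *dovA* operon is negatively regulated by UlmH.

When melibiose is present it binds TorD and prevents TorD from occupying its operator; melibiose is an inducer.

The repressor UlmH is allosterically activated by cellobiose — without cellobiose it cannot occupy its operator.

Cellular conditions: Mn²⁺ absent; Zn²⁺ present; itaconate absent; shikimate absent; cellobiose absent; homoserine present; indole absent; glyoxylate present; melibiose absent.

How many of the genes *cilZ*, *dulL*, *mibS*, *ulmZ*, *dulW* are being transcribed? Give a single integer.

Shikimate is absent, so TemX is inactive.
Required activator TemX is absent, so *cilZ* is not transcribed.
→ *cilZ* is OFF.
Zn²⁺ is present, so TorL is inactive.
Required activator TorL is absent, so *dulL* is not transcribed.
→ *dulL* is OFF.
Glyoxylate is present, so ZorK is active.
Indole is absent, so LutW is active.
With repressor LutW bound, *gixJ* is not transcribed.
So GixJ is not produced.
Homoserine is present, so SibB is inactive.
With no repressor bound, *haxR* is transcribed.
So HaxR is produced and active.
Activator HaxR is present, so *mibS* is transcribed.
→ *mibS* is ON.
Melibiose is absent, so TorD is active.
With repressor TorD bound, *ulmZ* is not transcribed.
→ *ulmZ* is OFF.
Mn²⁺ is absent, so SibL is active.
Itaconate is absent, so DulY is active.
No repressor is bound and SibL and DulY are active, so *dulT* is transcribed.
So DulT is produced and active.
Cellobiose is absent, so UlmH is inactive.
With no repressor bound, *dovA* is transcribed.
So DovA is produced and active.
With repressor DovA bound, *dulW* is not transcribed.
→ *dulW* is OFF.
1 of the 5 genes is transcribed.

1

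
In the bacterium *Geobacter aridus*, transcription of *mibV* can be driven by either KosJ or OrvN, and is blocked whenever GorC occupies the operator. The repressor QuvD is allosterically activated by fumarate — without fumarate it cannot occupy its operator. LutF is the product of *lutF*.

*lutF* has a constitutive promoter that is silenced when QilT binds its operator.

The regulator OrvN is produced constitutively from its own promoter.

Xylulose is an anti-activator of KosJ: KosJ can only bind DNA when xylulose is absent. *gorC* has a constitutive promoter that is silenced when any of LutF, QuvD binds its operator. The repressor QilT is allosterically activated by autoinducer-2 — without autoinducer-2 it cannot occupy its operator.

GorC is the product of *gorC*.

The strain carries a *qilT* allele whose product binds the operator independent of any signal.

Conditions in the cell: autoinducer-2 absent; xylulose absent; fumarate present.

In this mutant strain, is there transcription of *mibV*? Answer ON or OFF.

Xylulose is absent, so KosJ is active.
QilT is constitutively active in this strain.
With repressor QilT bound, *lutF* is not transcribed.
So LutF is not produced.
Fumarate is present, so QuvD is active.
With repressor QuvD bound, *gorC* is not transcribed.
So GorC is not produced.
OrvN is produced constitutively and is active.
Activator KosJ is present, so *mibV* is transcribed.

ON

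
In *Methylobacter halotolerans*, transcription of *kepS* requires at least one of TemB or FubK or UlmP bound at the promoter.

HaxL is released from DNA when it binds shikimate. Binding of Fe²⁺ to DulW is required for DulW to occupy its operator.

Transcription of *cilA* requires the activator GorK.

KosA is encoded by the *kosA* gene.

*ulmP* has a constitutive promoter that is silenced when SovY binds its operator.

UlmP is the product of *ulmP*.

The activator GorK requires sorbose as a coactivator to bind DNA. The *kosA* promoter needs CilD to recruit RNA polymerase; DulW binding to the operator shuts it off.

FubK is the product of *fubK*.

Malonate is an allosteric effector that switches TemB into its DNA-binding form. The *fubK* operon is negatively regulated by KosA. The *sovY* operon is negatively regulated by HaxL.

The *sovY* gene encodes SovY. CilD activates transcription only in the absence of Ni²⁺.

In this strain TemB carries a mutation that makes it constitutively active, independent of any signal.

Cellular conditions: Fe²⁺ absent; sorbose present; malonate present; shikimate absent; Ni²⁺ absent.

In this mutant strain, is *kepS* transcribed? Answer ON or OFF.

ON

TemB is constitutively active in this strain.
Ni²⁺ is absent, so CilD is active.
Fe²⁺ is absent, so DulW is inactive.
No repressor is bound and CilD is active, so *kosA* is transcribed.
So KosA is produced and active.
With repressor KosA bound, *fubK* is not transcribed.
So FubK is not produced.
Shikimate is absent, so HaxL is active.
With repressor HaxL bound, *sovY* is not transcribed.
So SovY is not produced.
With no repressor bound, *ulmP* is transcribed.
So UlmP is produced and active.
Activator TemB is present, so *kepS* is transcribed.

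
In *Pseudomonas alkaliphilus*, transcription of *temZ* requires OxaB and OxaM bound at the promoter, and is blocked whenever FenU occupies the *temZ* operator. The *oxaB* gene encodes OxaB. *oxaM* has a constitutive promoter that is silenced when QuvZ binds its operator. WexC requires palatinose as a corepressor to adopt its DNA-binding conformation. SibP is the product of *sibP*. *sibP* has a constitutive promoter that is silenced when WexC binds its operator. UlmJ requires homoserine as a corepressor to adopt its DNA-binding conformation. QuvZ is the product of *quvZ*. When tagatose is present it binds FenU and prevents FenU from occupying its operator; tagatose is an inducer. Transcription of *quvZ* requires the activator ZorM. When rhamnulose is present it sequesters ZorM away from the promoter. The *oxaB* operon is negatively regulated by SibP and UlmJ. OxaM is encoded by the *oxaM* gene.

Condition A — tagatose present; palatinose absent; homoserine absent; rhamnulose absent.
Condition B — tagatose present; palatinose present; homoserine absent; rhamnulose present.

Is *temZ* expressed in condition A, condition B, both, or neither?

Condition A:
Tagatose is present, so FenU is inactive.
Palatinose is absent, so WexC is inactive.
With no repressor bound, *sibP* is transcribed.
So SibP is produced and active.
Homoserine is absent, so UlmJ is inactive.
With repressor SibP bound, *oxaB* is not transcribed.
So OxaB is not produced.
Rhamnulose is absent, so ZorM is active.
No repressor is bound and ZorM is active, so *quvZ* is transcribed.
So QuvZ is produced and active.
With repressor QuvZ bound, *oxaM* is not transcribed.
So OxaM is not produced.
Required activator OxaB is absent, so *temZ* is not transcribed.
→ *temZ* is OFF in A.
Condition B:
Tagatose is present, so FenU is inactive.
Palatinose is present, so WexC is active.
With repressor WexC bound, *sibP* is not transcribed.
So SibP is not produced.
Homoserine is absent, so UlmJ is inactive.
With no repressor bound, *oxaB* is transcribed.
So OxaB is produced and active.
Rhamnulose is present, so ZorM is inactive.
Required activator ZorM is absent, so *quvZ* is not transcribed.
So QuvZ is not produced.
With no repressor bound, *oxaM* is transcribed.
So OxaM is produced and active.
No repressor is bound and OxaB and OxaM are active, so *temZ* is transcribed.
→ *temZ* is ON in B.

B only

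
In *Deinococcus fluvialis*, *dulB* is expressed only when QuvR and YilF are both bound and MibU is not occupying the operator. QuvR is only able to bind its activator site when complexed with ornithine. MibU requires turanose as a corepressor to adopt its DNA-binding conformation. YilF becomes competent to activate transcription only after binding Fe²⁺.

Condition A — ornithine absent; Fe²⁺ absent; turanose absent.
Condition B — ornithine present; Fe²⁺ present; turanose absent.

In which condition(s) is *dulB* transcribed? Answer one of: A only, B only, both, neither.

B only

Condition A:
Ornithine is absent, so QuvR is inactive.
Fe²⁺ is absent, so YilF is inactive.
Turanose is absent, so MibU is inactive.
Required activator QuvR is absent, so *dulB* is not transcribed.
→ *dulB* is OFF in A.
Condition B:
Ornithine is present, so QuvR is active.
Fe²⁺ is present, so YilF is active.
Turanose is absent, so MibU is inactive.
No repressor is bound and QuvR and YilF are active, so *dulB* is transcribed.
→ *dulB* is ON in B.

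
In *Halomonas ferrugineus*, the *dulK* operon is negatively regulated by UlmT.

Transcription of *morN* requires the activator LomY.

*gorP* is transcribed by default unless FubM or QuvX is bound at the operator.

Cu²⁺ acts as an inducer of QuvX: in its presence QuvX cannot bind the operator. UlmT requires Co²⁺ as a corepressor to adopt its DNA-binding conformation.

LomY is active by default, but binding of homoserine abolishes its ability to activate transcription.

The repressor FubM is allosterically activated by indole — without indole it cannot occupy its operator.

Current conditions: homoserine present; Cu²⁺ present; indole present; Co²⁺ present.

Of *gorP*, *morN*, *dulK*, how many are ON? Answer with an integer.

Indole is present, so FubM is active.
Cu²⁺ is present, so QuvX is inactive.
With repressor FubM bound, *gorP* is not transcribed.
→ *gorP* is OFF.
Homoserine is present, so LomY is inactive.
Required activator LomY is absent, so *morN* is not transcribed.
→ *morN* is OFF.
Co²⁺ is present, so UlmT is active.
With repressor UlmT bound, *dulK* is not transcribed.
→ *dulK* is OFF.
0 of the 3 genes are transcribed.

0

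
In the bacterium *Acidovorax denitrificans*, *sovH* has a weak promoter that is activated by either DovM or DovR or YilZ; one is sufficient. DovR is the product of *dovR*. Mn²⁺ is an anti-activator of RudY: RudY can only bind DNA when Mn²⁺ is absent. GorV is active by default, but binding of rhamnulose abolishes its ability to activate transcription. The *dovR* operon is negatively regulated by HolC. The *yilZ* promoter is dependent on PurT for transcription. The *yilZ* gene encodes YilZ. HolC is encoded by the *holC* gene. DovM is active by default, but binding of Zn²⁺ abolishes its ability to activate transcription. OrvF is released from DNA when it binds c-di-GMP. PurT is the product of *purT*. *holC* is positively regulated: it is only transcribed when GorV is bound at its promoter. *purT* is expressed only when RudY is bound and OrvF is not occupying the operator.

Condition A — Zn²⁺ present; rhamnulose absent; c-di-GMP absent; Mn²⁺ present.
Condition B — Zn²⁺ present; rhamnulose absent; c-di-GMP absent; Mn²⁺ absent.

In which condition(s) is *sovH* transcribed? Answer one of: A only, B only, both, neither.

neither

Condition A:
Zn²⁺ is present, so DovM is inactive.
Rhamnulose is absent, so GorV is active.
No repressor is bound and GorV is active, so *holC* is transcribed.
So HolC is produced and active.
With repressor HolC bound, *dovR* is not transcribed.
So DovR is not produced.
c-di-GMP is absent, so OrvF is active.
Mn²⁺ is present, so RudY is inactive.
With repressor OrvF bound, *purT* is not transcribed.
So PurT is not produced.
Required activator PurT is absent, so *yilZ* is not transcribed.
So YilZ is not produced.
No activator is available at the *sovH* promoter, so *sovH* is not transcribed.
→ *sovH* is OFF in A.
Condition B:
Zn²⁺ is present, so DovM is inactive.
Rhamnulose is absent, so GorV is active.
No repressor is bound and GorV is active, so *holC* is transcribed.
So HolC is produced and active.
With repressor HolC bound, *dovR* is not transcribed.
So DovR is not produced.
c-di-GMP is absent, so OrvF is active.
Mn²⁺ is absent, so RudY is active.
With repressor OrvF bound, *purT* is not transcribed.
So PurT is not produced.
Required activator PurT is absent, so *yilZ* is not transcribed.
So YilZ is not produced.
No activator is available at the *sovH* promoter, so *sovH* is not transcribed.
→ *sovH* is OFF in B.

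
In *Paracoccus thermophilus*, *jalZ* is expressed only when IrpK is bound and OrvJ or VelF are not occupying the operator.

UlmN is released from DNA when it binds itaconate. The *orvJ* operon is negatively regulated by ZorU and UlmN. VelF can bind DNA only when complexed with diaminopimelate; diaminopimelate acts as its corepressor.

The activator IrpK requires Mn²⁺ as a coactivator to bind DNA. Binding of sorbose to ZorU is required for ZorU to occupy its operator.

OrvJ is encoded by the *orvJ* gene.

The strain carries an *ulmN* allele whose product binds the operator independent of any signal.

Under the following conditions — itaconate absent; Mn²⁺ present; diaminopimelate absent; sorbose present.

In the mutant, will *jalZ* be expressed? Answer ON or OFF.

ON

Sorbose is present, so ZorU is active.
UlmN is constitutively active in this strain.
With repressor ZorU bound, *orvJ* is not transcribed.
So OrvJ is not produced.
Mn²⁺ is present, so IrpK is active.
Diaminopimelate is absent, so VelF is inactive.
No repressor is bound and IrpK is active, so *jalZ* is transcribed.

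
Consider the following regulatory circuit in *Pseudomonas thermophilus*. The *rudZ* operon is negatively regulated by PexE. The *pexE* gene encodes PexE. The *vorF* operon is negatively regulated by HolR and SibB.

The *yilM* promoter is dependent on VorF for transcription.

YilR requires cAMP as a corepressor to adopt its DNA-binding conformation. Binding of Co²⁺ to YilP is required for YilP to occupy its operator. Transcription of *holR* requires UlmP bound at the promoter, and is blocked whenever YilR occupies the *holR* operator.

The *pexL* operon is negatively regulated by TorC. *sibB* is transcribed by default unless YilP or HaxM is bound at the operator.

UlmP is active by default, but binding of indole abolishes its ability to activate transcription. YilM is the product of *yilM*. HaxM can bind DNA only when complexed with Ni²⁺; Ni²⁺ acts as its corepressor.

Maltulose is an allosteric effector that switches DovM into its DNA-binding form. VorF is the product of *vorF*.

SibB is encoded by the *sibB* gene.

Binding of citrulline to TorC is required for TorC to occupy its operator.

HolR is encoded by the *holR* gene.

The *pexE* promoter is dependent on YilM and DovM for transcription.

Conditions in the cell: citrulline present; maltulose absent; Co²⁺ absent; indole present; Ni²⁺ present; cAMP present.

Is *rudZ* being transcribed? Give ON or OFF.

ON

Indole is present, so UlmP is inactive.
cAMP is present, so YilR is active.
With repressor YilR bound, *holR* is not transcribed.
So HolR is not produced.
Co²⁺ is absent, so YilP is inactive.
Ni²⁺ is present, so HaxM is active.
With repressor HaxM bound, *sibB* is not transcribed.
So SibB is not produced.
With no repressor bound, *vorF* is transcribed.
So VorF is produced and active.
No repressor is bound and VorF is active, so *yilM* is transcribed.
So YilM is produced and active.
Maltulose is absent, so DovM is inactive.
Required activator DovM is absent, so *pexE* is not transcribed.
So PexE is not produced.
With no repressor bound, *rudZ* is transcribed.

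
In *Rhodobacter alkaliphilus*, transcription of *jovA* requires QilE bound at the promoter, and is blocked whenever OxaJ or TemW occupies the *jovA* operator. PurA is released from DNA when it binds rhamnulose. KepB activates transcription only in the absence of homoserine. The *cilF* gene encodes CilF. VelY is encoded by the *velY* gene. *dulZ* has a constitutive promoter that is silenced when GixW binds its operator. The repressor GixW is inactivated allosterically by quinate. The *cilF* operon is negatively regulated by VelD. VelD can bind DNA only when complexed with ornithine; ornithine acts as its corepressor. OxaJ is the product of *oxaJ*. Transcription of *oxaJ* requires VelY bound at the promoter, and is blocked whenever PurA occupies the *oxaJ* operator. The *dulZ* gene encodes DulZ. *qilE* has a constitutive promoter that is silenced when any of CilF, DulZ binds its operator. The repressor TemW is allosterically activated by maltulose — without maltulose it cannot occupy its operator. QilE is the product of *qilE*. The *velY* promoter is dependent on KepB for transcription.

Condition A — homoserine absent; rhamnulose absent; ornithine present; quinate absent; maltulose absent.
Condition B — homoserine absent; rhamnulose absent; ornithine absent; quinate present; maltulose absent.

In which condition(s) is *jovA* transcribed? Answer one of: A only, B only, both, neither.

A only

Condition A:
Homoserine is absent, so KepB is active.
No repressor is bound and KepB is active, so *velY* is transcribed.
So VelY is produced and active.
Rhamnulose is absent, so PurA is active.
With repressor PurA bound, *oxaJ* is not transcribed.
So OxaJ is not produced.
Ornithine is present, so VelD is active.
With repressor VelD bound, *cilF* is not transcribed.
So CilF is not produced.
Quinate is absent, so GixW is active.
With repressor GixW bound, *dulZ* is not transcribed.
So DulZ is not produced.
With no repressor bound, *qilE* is transcribed.
So QilE is produced and active.
Maltulose is absent, so TemW is inactive.
No repressor is bound and QilE is active, so *jovA* is transcribed.
→ *jovA* is ON in A.
Condition B:
Homoserine is absent, so KepB is active.
No repressor is bound and KepB is active, so *velY* is transcribed.
So VelY is produced and active.
Rhamnulose is absent, so PurA is active.
With repressor PurA bound, *oxaJ* is not transcribed.
So OxaJ is not produced.
Ornithine is absent, so VelD is inactive.
With no repressor bound, *cilF* is transcribed.
So CilF is produced and active.
Quinate is present, so GixW is inactive.
With no repressor bound, *dulZ* is transcribed.
So DulZ is produced and active.
With repressor CilF bound, *qilE* is not transcribed.
So QilE is not produced.
Maltulose is absent, so TemW is inactive.
Required activator QilE is absent, so *jovA* is not transcribed.
→ *jovA* is OFF in B.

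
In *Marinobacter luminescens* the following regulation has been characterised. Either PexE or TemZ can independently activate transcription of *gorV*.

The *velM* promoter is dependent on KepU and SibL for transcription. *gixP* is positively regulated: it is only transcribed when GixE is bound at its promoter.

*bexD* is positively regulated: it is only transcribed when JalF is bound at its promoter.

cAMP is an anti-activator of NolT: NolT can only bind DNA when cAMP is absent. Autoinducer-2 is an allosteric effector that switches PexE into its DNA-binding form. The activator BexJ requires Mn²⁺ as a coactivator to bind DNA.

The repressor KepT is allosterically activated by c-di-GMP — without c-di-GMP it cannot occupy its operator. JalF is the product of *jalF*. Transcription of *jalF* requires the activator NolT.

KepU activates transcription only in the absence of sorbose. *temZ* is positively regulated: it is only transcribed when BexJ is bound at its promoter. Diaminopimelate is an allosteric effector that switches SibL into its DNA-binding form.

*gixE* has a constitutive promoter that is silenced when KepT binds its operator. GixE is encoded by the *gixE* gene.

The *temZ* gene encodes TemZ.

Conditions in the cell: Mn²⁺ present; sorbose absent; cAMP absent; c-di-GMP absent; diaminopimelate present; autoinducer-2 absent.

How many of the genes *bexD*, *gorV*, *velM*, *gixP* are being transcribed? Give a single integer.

4

cAMP is absent, so NolT is active.
No repressor is bound and NolT is active, so *jalF* is transcribed.
So JalF is produced and active.
No repressor is bound and JalF is active, so *bexD* is transcribed.
→ *bexD* is ON.
Autoinducer-2 is absent, so PexE is inactive.
Mn²⁺ is present, so BexJ is active.
No repressor is bound and BexJ is active, so *temZ* is transcribed.
So TemZ is produced and active.
Activator TemZ is present, so *gorV* is transcribed.
→ *gorV* is ON.
Sorbose is absent, so KepU is active.
Diaminopimelate is present, so SibL is active.
No repressor is bound and KepU and SibL are active, so *velM* is transcribed.
→ *velM* is ON.
c-di-GMP is absent, so KepT is inactive.
With no repressor bound, *gixE* is transcribed.
So GixE is produced and active.
No repressor is bound and GixE is active, so *gixP* is transcribed.
→ *gixP* is ON.
4 of the 4 genes are transcribed.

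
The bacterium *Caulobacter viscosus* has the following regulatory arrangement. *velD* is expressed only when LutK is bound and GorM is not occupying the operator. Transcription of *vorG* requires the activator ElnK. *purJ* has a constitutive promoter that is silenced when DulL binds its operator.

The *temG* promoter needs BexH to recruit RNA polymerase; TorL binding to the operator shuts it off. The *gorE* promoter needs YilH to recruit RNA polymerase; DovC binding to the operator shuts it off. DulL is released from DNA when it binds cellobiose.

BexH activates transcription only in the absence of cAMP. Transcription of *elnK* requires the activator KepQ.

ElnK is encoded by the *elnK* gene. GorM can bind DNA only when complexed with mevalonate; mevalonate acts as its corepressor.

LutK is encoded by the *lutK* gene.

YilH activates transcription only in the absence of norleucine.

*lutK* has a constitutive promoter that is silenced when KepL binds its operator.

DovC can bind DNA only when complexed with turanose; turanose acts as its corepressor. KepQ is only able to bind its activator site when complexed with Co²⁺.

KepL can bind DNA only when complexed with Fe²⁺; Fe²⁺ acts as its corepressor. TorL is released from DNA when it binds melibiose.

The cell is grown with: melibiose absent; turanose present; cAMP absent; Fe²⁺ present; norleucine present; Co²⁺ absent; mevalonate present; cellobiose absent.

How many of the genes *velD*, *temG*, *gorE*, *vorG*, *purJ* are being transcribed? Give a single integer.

Fe²⁺ is present, so KepL is active.
With repressor KepL bound, *lutK* is not transcribed.
So LutK is not produced.
Mevalonate is present, so GorM is active.
With repressor GorM bound, *velD* is not transcribed.
→ *velD* is OFF.
cAMP is absent, so BexH is active.
Melibiose is absent, so TorL is active.
With repressor TorL bound, *temG* is not transcribed.
→ *temG* is OFF.
Norleucine is present, so YilH is inactive.
Turanose is present, so DovC is active.
With repressor DovC bound, *gorE* is not transcribed.
→ *gorE* is OFF.
Co²⁺ is absent, so KepQ is inactive.
Required activator KepQ is absent, so *elnK* is not transcribed.
So ElnK is not produced.
Required activator ElnK is absent, so *vorG* is not transcribed.
→ *vorG* is OFF.
Cellobiose is absent, so DulL is active.
With repressor DulL bound, *purJ* is not transcribed.
→ *purJ* is OFF.
0 of the 5 genes are transcribed.

0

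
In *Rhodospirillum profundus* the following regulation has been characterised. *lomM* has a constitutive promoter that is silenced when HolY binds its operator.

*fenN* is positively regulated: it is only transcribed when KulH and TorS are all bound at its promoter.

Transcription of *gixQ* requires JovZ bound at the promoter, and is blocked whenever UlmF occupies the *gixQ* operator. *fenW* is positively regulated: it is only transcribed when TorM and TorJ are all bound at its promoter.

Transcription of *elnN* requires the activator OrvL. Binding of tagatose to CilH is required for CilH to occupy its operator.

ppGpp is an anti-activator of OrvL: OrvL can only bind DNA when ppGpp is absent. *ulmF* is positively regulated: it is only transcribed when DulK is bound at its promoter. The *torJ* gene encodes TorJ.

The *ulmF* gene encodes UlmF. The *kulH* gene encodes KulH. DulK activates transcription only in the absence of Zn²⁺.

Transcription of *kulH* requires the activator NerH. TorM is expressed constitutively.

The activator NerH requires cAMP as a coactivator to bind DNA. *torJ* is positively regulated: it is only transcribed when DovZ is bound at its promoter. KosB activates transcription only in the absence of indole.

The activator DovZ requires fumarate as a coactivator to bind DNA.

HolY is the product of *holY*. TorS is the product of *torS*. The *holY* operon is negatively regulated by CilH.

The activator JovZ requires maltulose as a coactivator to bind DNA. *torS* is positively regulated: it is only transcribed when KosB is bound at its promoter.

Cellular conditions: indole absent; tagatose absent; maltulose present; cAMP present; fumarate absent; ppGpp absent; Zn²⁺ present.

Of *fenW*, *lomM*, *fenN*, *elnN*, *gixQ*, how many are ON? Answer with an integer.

TorM is produced constitutively and is active.
Fumarate is absent, so DovZ is inactive.
Required activator DovZ is absent, so *torJ* is not transcribed.
So TorJ is not produced.
Required activator TorJ is absent, so *fenW* is not transcribed.
→ *fenW* is OFF.
Tagatose is absent, so CilH is inactive.
With no repressor bound, *holY* is transcribed.
So HolY is produced and active.
With repressor HolY bound, *lomM* is not transcribed.
→ *lomM* is OFF.
cAMP is present, so NerH is active.
No repressor is bound and NerH is active, so *kulH* is transcribed.
So KulH is produced and active.
Indole is absent, so KosB is active.
No repressor is bound and KosB is active, so *torS* is transcribed.
So TorS is produced and active.
No repressor is bound and KulH and TorS are active, so *fenN* is transcribed.
→ *fenN* is ON.
ppGpp is absent, so OrvL is active.
No repressor is bound and OrvL is active, so *elnN* is transcribed.
→ *elnN* is ON.
Maltulose is present, so JovZ is active.
Zn²⁺ is present, so DulK is inactive.
Required activator DulK is absent, so *ulmF* is not transcribed.
So UlmF is not produced.
No repressor is bound and JovZ is active, so *gixQ* is transcribed.
→ *gixQ* is ON.
3 of the 5 genes are transcribed.

3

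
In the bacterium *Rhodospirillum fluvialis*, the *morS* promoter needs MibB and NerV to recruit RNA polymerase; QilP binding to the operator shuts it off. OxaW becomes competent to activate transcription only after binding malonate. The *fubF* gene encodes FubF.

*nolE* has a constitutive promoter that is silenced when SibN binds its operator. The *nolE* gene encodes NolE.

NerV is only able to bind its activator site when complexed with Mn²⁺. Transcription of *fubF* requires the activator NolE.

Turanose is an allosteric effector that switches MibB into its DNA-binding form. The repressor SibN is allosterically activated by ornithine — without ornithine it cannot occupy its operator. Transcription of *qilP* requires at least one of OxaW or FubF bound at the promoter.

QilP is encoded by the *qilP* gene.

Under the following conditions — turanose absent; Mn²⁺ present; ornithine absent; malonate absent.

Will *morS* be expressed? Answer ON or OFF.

Turanose is absent, so MibB is inactive.
Mn²⁺ is present, so NerV is active.
Malonate is absent, so OxaW is inactive.
Ornithine is absent, so SibN is inactive.
With no repressor bound, *nolE* is transcribed.
So NolE is produced and active.
No repressor is bound and NolE is active, so *fubF* is transcribed.
So FubF is produced and active.
Activator FubF is present, so *qilP* is transcribed.
So QilP is produced and active.
With repressor QilP bound, *morS* is not transcribed.

OFF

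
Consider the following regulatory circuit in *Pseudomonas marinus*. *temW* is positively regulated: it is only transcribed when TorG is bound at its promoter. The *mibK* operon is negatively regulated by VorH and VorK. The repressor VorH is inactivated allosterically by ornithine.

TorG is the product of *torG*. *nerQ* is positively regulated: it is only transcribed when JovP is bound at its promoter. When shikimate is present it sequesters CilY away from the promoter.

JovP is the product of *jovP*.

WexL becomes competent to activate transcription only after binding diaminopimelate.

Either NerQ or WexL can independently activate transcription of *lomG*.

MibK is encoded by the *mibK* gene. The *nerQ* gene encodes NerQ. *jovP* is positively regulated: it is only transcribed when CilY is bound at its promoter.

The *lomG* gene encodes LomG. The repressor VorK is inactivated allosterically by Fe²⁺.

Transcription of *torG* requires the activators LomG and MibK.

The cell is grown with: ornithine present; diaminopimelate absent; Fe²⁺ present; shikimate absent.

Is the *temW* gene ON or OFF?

Shikimate is absent, so CilY is active.
No repressor is bound and CilY is active, so *jovP* is transcribed.
So JovP is produced and active.
No repressor is bound and JovP is active, so *nerQ* is transcribed.
So NerQ is produced and active.
Diaminopimelate is absent, so WexL is inactive.
Activator NerQ is present, so *lomG* is transcribed.
So LomG is produced and active.
Ornithine is present, so VorH is inactive.
Fe²⁺ is present, so VorK is inactive.
With no repressor bound, *mibK* is transcribed.
So MibK is produced and active.
No repressor is bound and LomG and MibK are active, so *torG* is transcribed.
So TorG is produced and active.
No repressor is bound and TorG is active, so *temW* is transcribed.

ON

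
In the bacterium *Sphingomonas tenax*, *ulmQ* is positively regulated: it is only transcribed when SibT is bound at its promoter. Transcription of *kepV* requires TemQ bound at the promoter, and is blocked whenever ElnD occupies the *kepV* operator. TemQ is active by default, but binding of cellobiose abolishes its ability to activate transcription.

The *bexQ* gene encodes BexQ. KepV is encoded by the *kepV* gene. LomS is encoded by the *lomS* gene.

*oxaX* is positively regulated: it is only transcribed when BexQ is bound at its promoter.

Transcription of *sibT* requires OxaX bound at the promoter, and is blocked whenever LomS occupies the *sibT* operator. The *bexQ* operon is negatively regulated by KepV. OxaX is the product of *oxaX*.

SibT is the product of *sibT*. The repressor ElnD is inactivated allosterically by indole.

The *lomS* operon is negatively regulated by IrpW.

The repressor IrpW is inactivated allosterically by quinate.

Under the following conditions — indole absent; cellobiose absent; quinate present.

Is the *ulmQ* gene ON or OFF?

OFF

Indole is absent, so ElnD is active.
Cellobiose is absent, so TemQ is active.
With repressor ElnD bound, *kepV* is not transcribed.
So KepV is not produced.
With no repressor bound, *bexQ* is transcribed.
So BexQ is produced and active.
No repressor is bound and BexQ is active, so *oxaX* is transcribed.
So OxaX is produced and active.
Quinate is present, so IrpW is inactive.
With no repressor bound, *lomS* is transcribed.
So LomS is produced and active.
With repressor LomS bound, *sibT* is not transcribed.
So SibT is not produced.
Required activator SibT is absent, so *ulmQ* is not transcribed.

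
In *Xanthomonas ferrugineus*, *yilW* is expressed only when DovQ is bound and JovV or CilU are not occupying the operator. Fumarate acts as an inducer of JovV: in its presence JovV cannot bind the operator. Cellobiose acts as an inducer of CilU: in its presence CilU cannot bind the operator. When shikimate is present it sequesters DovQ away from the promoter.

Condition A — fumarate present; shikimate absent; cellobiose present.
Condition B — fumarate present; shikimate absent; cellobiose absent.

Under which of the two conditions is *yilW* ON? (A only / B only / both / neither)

Condition A:
Fumarate is present, so JovV is inactive.
Shikimate is absent, so DovQ is active.
Cellobiose is present, so CilU is inactive.
No repressor is bound and DovQ is active, so *yilW* is transcribed.
→ *yilW* is ON in A.
Condition B:
Fumarate is present, so JovV is inactive.
Shikimate is absent, so DovQ is active.
Cellobiose is absent, so CilU is active.
With repressor CilU bound, *yilW* is not transcribed.
→ *yilW* is OFF in B.

A only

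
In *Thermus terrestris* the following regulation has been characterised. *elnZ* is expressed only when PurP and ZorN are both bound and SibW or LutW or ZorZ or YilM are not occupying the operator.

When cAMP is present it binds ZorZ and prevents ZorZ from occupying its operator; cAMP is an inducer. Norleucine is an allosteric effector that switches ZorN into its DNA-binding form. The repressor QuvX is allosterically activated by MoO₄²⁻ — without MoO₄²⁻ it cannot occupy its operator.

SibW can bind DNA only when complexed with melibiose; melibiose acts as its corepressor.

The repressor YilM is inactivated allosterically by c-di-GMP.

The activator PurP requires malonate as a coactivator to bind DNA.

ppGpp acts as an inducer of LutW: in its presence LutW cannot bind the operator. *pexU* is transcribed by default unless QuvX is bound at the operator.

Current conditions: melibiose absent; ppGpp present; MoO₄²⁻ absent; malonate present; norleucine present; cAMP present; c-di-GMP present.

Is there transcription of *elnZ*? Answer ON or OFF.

Melibiose is absent, so SibW is inactive.
ppGpp is present, so LutW is inactive.
cAMP is present, so ZorZ is inactive.
Malonate is present, so PurP is active.
Norleucine is present, so ZorN is active.
c-di-GMP is present, so YilM is inactive.
No repressor is bound and PurP and ZorN are active, so *elnZ* is transcribed.

ON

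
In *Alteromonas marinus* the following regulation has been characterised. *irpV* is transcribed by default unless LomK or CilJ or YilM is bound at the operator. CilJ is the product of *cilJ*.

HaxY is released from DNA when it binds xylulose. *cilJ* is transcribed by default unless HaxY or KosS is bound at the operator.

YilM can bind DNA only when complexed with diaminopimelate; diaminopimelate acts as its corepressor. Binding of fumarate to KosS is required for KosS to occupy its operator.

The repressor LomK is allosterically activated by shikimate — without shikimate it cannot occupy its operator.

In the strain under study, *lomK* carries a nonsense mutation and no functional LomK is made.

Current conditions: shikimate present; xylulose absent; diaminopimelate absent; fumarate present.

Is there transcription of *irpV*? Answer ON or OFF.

ON

LomK is non-functional in this strain, so it has no effect.
Xylulose is absent, so HaxY is active.
Fumarate is present, so KosS is active.
With repressor HaxY bound, *cilJ* is not transcribed.
So CilJ is not produced.
Diaminopimelate is absent, so YilM is inactive.
With no repressor bound, *irpV* is transcribed.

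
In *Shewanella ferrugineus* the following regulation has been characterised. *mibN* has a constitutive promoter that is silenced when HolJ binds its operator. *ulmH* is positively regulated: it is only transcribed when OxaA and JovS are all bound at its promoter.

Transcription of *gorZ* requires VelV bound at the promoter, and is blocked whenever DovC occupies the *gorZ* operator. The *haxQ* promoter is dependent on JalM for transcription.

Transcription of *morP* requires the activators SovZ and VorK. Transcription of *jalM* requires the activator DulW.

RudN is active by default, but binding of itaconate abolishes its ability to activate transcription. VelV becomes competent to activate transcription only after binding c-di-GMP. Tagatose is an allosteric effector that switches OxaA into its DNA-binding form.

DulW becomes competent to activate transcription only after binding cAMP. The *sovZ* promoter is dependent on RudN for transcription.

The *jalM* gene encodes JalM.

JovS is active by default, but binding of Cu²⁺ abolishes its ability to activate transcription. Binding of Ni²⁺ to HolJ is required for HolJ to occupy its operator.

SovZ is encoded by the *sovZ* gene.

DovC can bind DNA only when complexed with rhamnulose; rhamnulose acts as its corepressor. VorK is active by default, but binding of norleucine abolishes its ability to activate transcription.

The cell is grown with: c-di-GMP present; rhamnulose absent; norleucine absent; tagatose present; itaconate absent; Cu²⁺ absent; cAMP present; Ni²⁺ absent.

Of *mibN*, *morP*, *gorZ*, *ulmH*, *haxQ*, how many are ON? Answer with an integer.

Ni²⁺ is absent, so HolJ is inactive.
With no repressor bound, *mibN* is transcribed.
→ *mibN* is ON.
Itaconate is absent, so RudN is active.
No repressor is bound and RudN is active, so *sovZ* is transcribed.
So SovZ is produced and active.
Norleucine is absent, so VorK is active.
No repressor is bound and SovZ and VorK are active, so *morP* is transcribed.
→ *morP* is ON.
Rhamnulose is absent, so DovC is inactive.
c-di-GMP is present, so VelV is active.
No repressor is bound and VelV is active, so *gorZ* is transcribed.
→ *gorZ* is ON.
Tagatose is present, so OxaA is active.
Cu²⁺ is absent, so JovS is active.
No repressor is bound and OxaA and JovS are active, so *ulmH* is transcribed.
→ *ulmH* is ON.
cAMP is present, so DulW is active.
No repressor is bound and DulW is active, so *jalM* is transcribed.
So JalM is produced and active.
No repressor is bound and JalM is active, so *haxQ* is transcribed.
→ *haxQ* is ON.
5 of the 5 genes are transcribed.

5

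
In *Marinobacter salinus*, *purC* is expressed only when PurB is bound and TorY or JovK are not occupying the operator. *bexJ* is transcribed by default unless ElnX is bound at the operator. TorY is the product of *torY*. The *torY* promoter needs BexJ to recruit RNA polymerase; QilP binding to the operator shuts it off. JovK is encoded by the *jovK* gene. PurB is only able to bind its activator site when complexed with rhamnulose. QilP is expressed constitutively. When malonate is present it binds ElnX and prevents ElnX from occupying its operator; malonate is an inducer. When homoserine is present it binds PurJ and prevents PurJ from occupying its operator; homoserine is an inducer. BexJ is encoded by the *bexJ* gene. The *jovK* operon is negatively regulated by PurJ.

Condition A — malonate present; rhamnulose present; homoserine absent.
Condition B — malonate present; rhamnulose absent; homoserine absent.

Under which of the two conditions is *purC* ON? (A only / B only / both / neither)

A only

Condition A:
Malonate is present, so ElnX is inactive.
With no repressor bound, *bexJ* is transcribed.
So BexJ is produced and active.
QilP is produced constitutively and is active.
With repressor QilP bound, *torY* is not transcribed.
So TorY is not produced.
Rhamnulose is present, so PurB is active.
Homoserine is absent, so PurJ is active.
With repressor PurJ bound, *jovK* is not transcribed.
So JovK is not produced.
No repressor is bound and PurB is active, so *purC* is transcribed.
→ *purC* is ON in A.
Condition B:
Malonate is present, so ElnX is inactive.
With no repressor bound, *bexJ* is transcribed.
So BexJ is produced and active.
QilP is produced constitutively and is active.
With repressor QilP bound, *torY* is not transcribed.
So TorY is not produced.
Rhamnulose is absent, so PurB is inactive.
Homoserine is absent, so PurJ is active.
With repressor PurJ bound, *jovK* is not transcribed.
So JovK is not produced.
Required activator PurB is absent, so *purC* is not transcribed.
→ *purC* is OFF in B.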